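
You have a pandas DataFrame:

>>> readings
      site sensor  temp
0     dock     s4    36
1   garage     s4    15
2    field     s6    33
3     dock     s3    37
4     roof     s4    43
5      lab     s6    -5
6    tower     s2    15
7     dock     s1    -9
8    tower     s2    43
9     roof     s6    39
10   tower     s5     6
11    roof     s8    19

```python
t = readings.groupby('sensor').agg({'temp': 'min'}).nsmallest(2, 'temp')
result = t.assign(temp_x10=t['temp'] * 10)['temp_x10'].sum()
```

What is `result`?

-140

group by sensor, min of temp:
        temp
sensor      
s1        -9
s2        15
s3        37
s4        15
s5         6
s6        -5
s8        19
take 2 rows with smallest temp:
        temp
sensor      
s1        -9
s6        -5
add column temp_x10 = t['temp'] * 10:
        temp  temp_x10
sensor                
s1        -9       -90
s6        -5       -50
Taking the sum of column 'temp_x10' gives -140.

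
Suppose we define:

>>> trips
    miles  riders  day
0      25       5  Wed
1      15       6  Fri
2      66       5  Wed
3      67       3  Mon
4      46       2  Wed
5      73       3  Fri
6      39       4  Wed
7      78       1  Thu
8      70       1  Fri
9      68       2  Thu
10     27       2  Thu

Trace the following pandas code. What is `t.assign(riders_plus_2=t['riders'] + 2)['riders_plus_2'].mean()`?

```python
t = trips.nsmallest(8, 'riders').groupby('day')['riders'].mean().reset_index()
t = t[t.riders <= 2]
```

take 8 rows with smallest riders:
    miles  riders  day
7      78       1  Thu
8      70       1  Fri
4      46       2  Wed
9      68       2  Thu
10     27       2  Thu
3      67       3  Mon
5      73       3  Fri
6      39       4  Wed
group by day, mean of riders:
day
Fri    2.000000
Mon    3.000000
Thu    1.666667
Wed    3.000000
Name: riders, dtype: float64
reset_index():
   day    riders
0  Fri  2.000000
1  Mon  3.000000
2  Thu  1.666667
3  Wed  3.000000
filter rows where riders <= 2:
   day    riders
0  Fri  2.000000
2  Thu  1.666667
add column riders_plus_2 = t['riders'] + 2:
   day    riders  riders_plus_2
0  Fri  2.000000       4.000000
2  Thu  1.666667       3.666667
mean of column 'riders_plus_2' → 3.83333333333

3.83333333333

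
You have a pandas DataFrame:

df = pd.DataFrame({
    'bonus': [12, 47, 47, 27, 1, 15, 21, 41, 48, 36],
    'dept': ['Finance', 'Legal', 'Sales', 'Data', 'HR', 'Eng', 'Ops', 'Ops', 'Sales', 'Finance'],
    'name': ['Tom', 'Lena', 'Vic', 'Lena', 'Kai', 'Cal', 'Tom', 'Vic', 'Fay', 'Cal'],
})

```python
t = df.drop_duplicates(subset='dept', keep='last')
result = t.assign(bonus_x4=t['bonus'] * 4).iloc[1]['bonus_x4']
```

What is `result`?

108

drop duplicate dept (keep=last):
   bonus     dept  name
1     47    Legal  Lena
3     27     Data  Lena
4      1       HR   Kai
5     15      Eng   Cal
7     41      Ops   Vic
8     48    Sales   Fay
9     36  Finance   Cal
add column bonus_x4 = t['bonus'] * 4:
   bonus     dept  name  bonus_x4
1     47    Legal  Lena       188
3     27     Data  Lena       108
4      1       HR   Kai         4
5     15      Eng   Cal        60
7     41      Ops   Vic       164
8     48    Sales   Fay       192
9     36  Finance   Cal       144
Taking the value at position 1, column 'bonus_x4' gives 108.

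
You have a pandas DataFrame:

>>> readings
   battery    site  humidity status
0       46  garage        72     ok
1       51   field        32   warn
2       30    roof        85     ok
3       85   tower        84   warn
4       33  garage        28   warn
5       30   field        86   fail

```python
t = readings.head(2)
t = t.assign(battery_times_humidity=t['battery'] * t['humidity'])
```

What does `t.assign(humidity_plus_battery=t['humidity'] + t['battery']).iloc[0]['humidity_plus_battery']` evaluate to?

118

take first 2 rows:
   battery    site  humidity status
0       46  garage        72     ok
1       51   field        32   warn
add column battery_times_humidity = t['battery'] * t['humidity']:
   battery    site  humidity status  battery_times_humidity
0       46  garage        72     ok                    3312
1       51   field        32   warn                    1632
add column humidity_plus_battery = t['humidity'] + t['battery']:
   battery    site  humidity status  battery_times_humidity  humidity_plus_battery
0       46  garage        72     ok                    3312                    118
1       51   field        32   warn                    1632                     83
Hence 118.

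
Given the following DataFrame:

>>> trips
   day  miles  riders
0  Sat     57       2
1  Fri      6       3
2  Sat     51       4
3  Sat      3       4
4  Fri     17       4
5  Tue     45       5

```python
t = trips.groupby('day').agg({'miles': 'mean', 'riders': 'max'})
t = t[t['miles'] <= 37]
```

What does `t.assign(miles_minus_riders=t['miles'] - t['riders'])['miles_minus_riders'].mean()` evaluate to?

group by day: mean(miles), max(riders):
     miles  riders
day               
Fri   11.5       4
Sat   37.0       4
Tue   45.0       5
filter rows where miles <= 37:
     miles  riders
day               
Fri   11.5       4
Sat   37.0       4
add column miles_minus_riders = t['miles'] - t['riders']:
     miles  riders  miles_minus_riders
day                                   
Fri   11.5       4                 7.5
Sat   37.0       4                33.0
Finally, mean of column 'miles_minus_riders' = 20.25.

20.25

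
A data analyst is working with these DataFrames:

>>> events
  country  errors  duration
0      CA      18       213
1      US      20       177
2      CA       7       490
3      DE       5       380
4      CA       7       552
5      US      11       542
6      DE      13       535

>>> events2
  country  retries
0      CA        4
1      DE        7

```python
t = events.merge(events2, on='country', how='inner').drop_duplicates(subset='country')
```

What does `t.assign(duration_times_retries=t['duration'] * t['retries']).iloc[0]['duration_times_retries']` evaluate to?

852

merge on 'country' (how='inner') → 5 rows:
  country  errors  duration  retries
0      CA      18       213        4
1      CA       7       490        4
2      DE       5       380        7
3      CA       7       552        4
4      DE      13       535        7
drop duplicate country (keep=first):
  country  errors  duration  retries
0      CA      18       213        4
2      DE       5       380        7
add column duration_times_retries = t['duration'] * t['retries']:
  country  errors  duration  retries  duration_times_retries
0      CA      18       213        4                     852
2      DE       5       380        7                    2660
Taking the value at position 0, column 'duration_times_retries' gives 852.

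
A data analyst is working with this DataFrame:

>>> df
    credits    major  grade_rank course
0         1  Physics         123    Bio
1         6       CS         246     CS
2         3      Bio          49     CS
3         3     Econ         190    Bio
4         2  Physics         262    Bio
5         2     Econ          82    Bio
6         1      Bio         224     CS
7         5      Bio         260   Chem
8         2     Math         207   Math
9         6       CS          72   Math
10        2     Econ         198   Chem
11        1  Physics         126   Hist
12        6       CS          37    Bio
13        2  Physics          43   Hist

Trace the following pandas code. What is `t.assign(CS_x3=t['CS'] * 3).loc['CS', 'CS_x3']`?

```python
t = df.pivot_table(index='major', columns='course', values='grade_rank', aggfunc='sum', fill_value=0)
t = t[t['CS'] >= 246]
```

738

pivot: rows=major, cols=course, sum(grade_rank):
course   Bio   CS  Chem  Hist  Math
major                              
Bio        0  273   260     0     0
CS        37  246     0     0    72
Econ     272    0   198     0     0
Math       0    0     0     0   207
Physics  385    0     0   169     0
filter rows where CS >= 246:
course  Bio   CS  Chem  Hist  Math
major                             
Bio       0  273   260     0     0
CS       37  246     0     0    72
add column CS_x3 = t['CS'] * 3:
course  Bio   CS  Chem  Hist  Math  CS_x3
major                                    
Bio       0  273   260     0     0    819
CS       37  246     0     0    72    738
So loc['CS', 'CS_x3'] = 738.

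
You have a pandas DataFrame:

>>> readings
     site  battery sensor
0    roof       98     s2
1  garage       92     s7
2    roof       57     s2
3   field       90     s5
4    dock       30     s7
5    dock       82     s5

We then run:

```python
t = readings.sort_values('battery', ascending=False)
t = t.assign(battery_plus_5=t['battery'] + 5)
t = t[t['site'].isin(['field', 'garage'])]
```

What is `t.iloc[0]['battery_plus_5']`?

97

sort by battery descending:
     site  battery sensor
0    roof       98     s2
1  garage       92     s7
3   field       90     s5
5    dock       82     s5
2    roof       57     s2
4    dock       30     s7
add column battery_plus_5 = t['battery'] + 5:
     site  battery sensor  battery_plus_5
0    roof       98     s2             103
1  garage       92     s7              97
3   field       90     s5              95
5    dock       82     s5              87
2    roof       57     s2              62
4    dock       30     s7              35
filter rows where site in ['field', 'garage']:
     site  battery sensor  battery_plus_5
1  garage       92     s7              97
3   field       90     s5              95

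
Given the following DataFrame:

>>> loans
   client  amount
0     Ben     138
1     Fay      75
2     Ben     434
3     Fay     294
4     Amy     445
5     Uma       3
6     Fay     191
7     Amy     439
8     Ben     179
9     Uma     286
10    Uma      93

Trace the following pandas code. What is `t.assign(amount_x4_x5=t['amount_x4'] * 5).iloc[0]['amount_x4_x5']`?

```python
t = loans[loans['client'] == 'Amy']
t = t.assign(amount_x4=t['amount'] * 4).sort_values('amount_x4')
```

8780

filter rows where client == 'Amy':
  client  amount
4    Amy     445
7    Amy     439
add column amount_x4 = t['amount'] * 4:
  client  amount  amount_x4
4    Amy     445       1780
7    Amy     439       1756
sort by amount_x4:
  client  amount  amount_x4
7    Amy     439       1756
4    Amy     445       1780
add column amount_x4_x5 = t['amount_x4'] * 5:
  client  amount  amount_x4  amount_x4_x5
7    Amy     439       1756          8780
4    Amy     445       1780          8900
Taking the value at position 0, column 'amount_x4_x5' gives 8780.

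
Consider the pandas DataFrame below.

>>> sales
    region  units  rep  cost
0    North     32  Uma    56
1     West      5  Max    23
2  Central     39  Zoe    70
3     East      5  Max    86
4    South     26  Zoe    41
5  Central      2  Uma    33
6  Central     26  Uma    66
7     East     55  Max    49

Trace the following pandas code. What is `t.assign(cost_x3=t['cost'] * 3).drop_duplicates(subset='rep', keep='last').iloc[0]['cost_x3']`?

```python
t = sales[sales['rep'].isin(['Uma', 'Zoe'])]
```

123

filter rows where rep in ['Uma', 'Zoe']:
    region  units  rep  cost
0    North     32  Uma    56
2  Central     39  Zoe    70
4    South     26  Zoe    41
5  Central      2  Uma    33
6  Central     26  Uma    66
add column cost_x3 = t['cost'] * 3:
    region  units  rep  cost  cost_x3
0    North     32  Uma    56      168
2  Central     39  Zoe    70      210
4    South     26  Zoe    41      123
5  Central      2  Uma    33       99
6  Central     26  Uma    66      198
drop duplicate rep (keep=last):
    region  units  rep  cost  cost_x3
4    South     26  Zoe    41      123
6  Central     26  Uma    66      198
Finally, value at position 0, column 'cost_x3' = 123.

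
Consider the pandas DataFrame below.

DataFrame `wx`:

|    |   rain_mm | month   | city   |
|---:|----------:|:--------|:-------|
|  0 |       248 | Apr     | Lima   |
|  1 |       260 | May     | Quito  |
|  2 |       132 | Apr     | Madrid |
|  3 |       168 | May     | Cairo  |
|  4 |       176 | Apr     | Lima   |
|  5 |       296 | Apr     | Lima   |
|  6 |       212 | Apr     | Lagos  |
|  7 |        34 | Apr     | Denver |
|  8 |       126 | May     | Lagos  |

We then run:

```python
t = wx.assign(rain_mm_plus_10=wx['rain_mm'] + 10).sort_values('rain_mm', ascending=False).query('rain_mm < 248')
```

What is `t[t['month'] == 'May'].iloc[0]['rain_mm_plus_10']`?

add column rain_mm_plus_10 = wx['rain_mm'] + 10:
   rain_mm month    city  rain_mm_plus_10
0      248   Apr    Lima              258
1      260   May   Quito              270
2      132   Apr  Madrid              142
3      168   May   Cairo              178
4      176   Apr    Lima              186
5      296   Apr    Lima              306
6      212   Apr   Lagos              222
7       34   Apr  Denver               44
8      126   May   Lagos              136
sort by rain_mm descending:
   rain_mm month    city  rain_mm_plus_10
5      296   Apr    Lima              306
1      260   May   Quito              270
0      248   Apr    Lima              258
6      212   Apr   Lagos              222
4      176   Apr    Lima              186
3      168   May   Cairo              178
2      132   Apr  Madrid              142
8      126   May   Lagos              136
7       34   Apr  Denver               44
filter rows where rain_mm < 248:
   rain_mm month    city  rain_mm_plus_10
6      212   Apr   Lagos              222
4      176   Apr    Lima              186
3      168   May   Cairo              178
2      132   Apr  Madrid              142
8      126   May   Lagos              136
7       34   Apr  Denver               44
filter rows where month == 'May':
   rain_mm month   city  rain_mm_plus_10
3      168   May  Cairo              178
8      126   May  Lagos              136

178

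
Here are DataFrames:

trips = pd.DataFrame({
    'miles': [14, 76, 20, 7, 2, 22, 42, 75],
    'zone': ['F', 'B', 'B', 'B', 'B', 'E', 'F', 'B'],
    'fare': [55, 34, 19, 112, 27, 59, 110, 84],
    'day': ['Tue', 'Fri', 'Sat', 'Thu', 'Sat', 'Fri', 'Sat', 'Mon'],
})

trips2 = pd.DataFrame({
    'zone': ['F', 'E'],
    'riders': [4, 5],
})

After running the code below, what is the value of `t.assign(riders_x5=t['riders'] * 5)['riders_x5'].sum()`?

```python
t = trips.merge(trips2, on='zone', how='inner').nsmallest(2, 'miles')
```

45

merge on 'zone' (how='inner') → 3 rows:
   miles zone  fare  day  riders
0     14    F    55  Tue       4
1     22    E    59  Fri       5
2     42    F   110  Sat       4
take 2 rows with smallest miles:
   miles zone  fare  day  riders
0     14    F    55  Tue       4
1     22    E    59  Fri       5
add column riders_x5 = t['riders'] * 5:
   miles zone  fare  day  riders  riders_x5
0     14    F    55  Tue       4         20
1     22    E    59  Fri       5         25
Reading off the sum of column 'riders_x5', we get 45.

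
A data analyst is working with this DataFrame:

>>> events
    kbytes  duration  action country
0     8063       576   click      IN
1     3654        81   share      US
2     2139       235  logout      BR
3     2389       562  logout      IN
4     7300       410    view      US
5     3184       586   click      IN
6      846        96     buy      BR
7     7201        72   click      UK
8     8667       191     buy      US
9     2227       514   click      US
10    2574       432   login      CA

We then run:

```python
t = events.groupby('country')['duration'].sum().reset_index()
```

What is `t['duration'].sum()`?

group by country, sum of duration:
country
BR     331
CA     432
IN    1724
UK      72
US    1196
Name: duration, dtype: int64
reset_index():
  country  duration
0      BR       331
1      CA       432
2      IN      1724
3      UK        72
4      US      1196
Finally, sum of column 'duration' = 3755.

3755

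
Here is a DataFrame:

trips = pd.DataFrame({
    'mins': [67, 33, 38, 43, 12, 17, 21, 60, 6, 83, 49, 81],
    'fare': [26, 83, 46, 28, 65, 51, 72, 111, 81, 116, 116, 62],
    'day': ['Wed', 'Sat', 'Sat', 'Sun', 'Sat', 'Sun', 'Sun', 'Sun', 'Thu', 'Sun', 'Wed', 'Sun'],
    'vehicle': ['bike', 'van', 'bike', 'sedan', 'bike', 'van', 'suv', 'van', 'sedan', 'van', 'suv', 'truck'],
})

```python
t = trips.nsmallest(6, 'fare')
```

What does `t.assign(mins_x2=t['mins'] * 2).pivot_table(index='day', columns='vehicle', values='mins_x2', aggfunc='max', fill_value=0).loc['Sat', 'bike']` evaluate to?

take 6 rows with smallest fare:
    mins  fare  day vehicle
0     67    26  Wed    bike
3     43    28  Sun   sedan
2     38    46  Sat    bike
5     17    51  Sun     van
11    81    62  Sun   truck
4     12    65  Sat    bike
add column mins_x2 = t['mins'] * 2:
    mins  fare  day vehicle  mins_x2
0     67    26  Wed    bike      134
3     43    28  Sun   sedan       86
2     38    46  Sat    bike       76
5     17    51  Sun     van       34
11    81    62  Sun   truck      162
4     12    65  Sat    bike       24
pivot: rows=day, cols=vehicle, max(mins_x2):
vehicle  bike  sedan  truck  van
day                             
Sat        76      0      0    0
Sun         0     86    162   34
Wed       134      0      0    0
Finally, value at row 'Sat', column 'bike' = 76.

76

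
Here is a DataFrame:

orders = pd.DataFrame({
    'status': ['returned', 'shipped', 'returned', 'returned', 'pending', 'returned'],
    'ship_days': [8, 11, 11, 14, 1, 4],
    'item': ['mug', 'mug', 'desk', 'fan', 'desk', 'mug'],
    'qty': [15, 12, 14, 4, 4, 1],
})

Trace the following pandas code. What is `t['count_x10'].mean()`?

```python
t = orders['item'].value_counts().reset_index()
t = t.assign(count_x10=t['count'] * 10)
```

20.0

value_counts of item:
item
mug     3
desk    2
fan     1
Name: count, dtype: int64
reset_index():
   item  count
0   mug      3
1  desk      2
2   fan      1
add column count_x10 = t['count'] * 10:
   item  count  count_x10
0   mug      3         30
1  desk      2         20
2   fan      1         10
Reading off the mean of column 'count_x10', we get 20.0.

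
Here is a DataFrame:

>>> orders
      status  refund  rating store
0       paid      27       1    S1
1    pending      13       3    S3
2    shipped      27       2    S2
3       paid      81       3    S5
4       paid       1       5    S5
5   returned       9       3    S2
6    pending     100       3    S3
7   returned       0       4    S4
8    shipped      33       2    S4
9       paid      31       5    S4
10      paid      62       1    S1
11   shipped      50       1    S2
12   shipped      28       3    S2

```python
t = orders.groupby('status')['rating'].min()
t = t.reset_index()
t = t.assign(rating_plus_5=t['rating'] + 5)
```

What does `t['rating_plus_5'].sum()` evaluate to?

28

group by status, min of rating:
status
paid        1
pending     3
returned    3
shipped     1
Name: rating, dtype: int64
reset_index():
     status  rating
0      paid       1
1   pending       3
2  returned       3
3   shipped       1
add column rating_plus_5 = t['rating'] + 5:
     status  rating  rating_plus_5
0      paid       1              6
1   pending       3              8
2  returned       3              8
3   shipped       1              6
Finally, sum of column 'rating_plus_5' = 28.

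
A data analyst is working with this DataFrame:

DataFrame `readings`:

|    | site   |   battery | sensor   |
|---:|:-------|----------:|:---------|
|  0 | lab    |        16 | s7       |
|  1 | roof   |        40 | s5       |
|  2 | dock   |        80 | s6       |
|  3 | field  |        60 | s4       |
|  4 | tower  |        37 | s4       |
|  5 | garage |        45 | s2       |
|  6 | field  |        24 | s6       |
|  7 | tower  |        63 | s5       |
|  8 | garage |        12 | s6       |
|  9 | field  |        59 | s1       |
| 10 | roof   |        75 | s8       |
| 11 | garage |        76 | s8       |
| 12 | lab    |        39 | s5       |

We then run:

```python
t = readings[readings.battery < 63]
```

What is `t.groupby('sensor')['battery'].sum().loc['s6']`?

36

filter rows where battery < 63:
      site  battery sensor
0      lab       16     s7
1     roof       40     s5
3    field       60     s4
4    tower       37     s4
5   garage       45     s2
6    field       24     s6
8   garage       12     s6
9    field       59     s1
12     lab       39     s5
group by sensor, sum of battery:
sensor
s1    59
s2    45
s4    97
s5    79
s6    36
s7    16
Name: battery, dtype: int64
Taking the value at index 's6' gives 36.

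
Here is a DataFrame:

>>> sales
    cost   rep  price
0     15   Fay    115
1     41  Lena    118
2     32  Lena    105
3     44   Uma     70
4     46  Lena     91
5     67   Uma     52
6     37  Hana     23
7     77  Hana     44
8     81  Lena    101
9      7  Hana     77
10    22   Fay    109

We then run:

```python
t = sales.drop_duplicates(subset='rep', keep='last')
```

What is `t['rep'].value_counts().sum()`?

4

drop duplicate rep (keep=last):
    cost   rep  price
5     67   Uma     52
8     81  Lena    101
9      7  Hana     77
10    22   Fay    109
value_counts of rep:
rep
Uma     1
Lena    1
Hana    1
Fay     1
Name: count, dtype: int64
Then the sum of the resulting series: 4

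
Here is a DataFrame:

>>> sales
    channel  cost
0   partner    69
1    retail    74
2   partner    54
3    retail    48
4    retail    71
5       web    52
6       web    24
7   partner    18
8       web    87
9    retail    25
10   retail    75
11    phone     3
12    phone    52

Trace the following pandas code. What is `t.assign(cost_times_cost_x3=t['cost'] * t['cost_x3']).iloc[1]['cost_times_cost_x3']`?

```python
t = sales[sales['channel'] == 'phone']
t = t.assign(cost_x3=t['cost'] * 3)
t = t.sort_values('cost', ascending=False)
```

filter rows where channel == 'phone':
   channel  cost
11   phone     3
12   phone    52
add column cost_x3 = t['cost'] * 3:
   channel  cost  cost_x3
11   phone     3        9
12   phone    52      156
sort by cost descending:
   channel  cost  cost_x3
12   phone    52      156
11   phone     3        9
add column cost_times_cost_x3 = t['cost'] * t['cost_x3']:
   channel  cost  cost_x3  cost_times_cost_x3
12   phone    52      156                8112
11   phone     3        9                  27

27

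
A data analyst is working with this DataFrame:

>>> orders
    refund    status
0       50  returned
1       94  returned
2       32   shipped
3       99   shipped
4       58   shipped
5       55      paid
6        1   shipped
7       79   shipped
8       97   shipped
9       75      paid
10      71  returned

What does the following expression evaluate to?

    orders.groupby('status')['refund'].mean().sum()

197.666666667

group by status, mean of refund:
status
paid        65.000000
returned    71.666667
shipped     61.000000
Name: refund, dtype: float64
Then the sum of the resulting series: 197.666666667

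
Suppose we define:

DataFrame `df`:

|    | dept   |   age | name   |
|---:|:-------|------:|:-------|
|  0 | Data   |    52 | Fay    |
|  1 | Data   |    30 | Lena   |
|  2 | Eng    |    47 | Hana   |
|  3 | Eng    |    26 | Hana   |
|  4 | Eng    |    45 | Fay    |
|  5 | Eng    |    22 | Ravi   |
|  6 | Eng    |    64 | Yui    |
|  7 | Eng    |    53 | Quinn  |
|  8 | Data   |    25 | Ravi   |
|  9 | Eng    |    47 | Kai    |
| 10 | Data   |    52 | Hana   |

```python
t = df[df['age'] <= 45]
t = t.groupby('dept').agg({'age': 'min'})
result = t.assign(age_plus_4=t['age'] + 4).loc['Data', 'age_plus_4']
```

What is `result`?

29

filter rows where age <= 45:
   dept  age  name
1  Data   30  Lena
3   Eng   26  Hana
4   Eng   45   Fay
5   Eng   22  Ravi
8  Data   25  Ravi
group by dept, min of age:
      age
dept     
Data   25
Eng    22
add column age_plus_4 = t['age'] + 4:
      age  age_plus_4
dept                 
Data   25          29
Eng    22          26
Then the value at row 'Data', column 'age_plus_4': 29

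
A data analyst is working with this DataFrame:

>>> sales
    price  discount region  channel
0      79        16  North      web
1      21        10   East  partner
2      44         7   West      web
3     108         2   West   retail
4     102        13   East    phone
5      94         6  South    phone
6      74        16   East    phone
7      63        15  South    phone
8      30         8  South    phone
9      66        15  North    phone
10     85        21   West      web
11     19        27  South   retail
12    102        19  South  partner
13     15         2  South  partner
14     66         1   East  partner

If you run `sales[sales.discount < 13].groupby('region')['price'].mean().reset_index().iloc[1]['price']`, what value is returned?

filter rows where discount < 13:
    price  discount region  channel
1      21        10   East  partner
2      44         7   West      web
3     108         2   West   retail
5      94         6  South    phone
8      30         8  South    phone
13     15         2  South  partner
14     66         1   East  partner
group by region, mean of price:
region
East     43.500000
South    46.333333
West     76.000000
Name: price, dtype: float64
reset_index():
  region      price
0   East  43.500000
1  South  46.333333
2   West  76.000000

46.3333333333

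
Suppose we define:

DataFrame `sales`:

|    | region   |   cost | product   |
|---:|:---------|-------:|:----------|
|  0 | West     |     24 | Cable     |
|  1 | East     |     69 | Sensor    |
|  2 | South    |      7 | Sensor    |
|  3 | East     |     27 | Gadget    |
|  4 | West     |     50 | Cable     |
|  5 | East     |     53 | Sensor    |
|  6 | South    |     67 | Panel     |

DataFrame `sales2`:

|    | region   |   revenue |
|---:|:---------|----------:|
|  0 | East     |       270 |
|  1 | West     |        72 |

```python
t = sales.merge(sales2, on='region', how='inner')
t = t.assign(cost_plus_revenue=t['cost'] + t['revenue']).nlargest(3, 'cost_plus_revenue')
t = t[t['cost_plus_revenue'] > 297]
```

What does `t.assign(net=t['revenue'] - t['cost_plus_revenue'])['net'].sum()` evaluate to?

-122

merge on 'region' (how='inner') → 5 rows:
  region  cost product  revenue
0   West    24   Cable       72
1   East    69  Sensor      270
2   East    27  Gadget      270
3   West    50   Cable       72
4   East    53  Sensor      270
add column cost_plus_revenue = t['cost'] + t['revenue']:
  region  cost product  revenue  cost_plus_revenue
0   West    24   Cable       72                 96
1   East    69  Sensor      270                339
2   East    27  Gadget      270                297
3   West    50   Cable       72                122
4   East    53  Sensor      270                323
take 3 rows with largest cost_plus_revenue:
  region  cost product  revenue  cost_plus_revenue
1   East    69  Sensor      270                339
4   East    53  Sensor      270                323
2   East    27  Gadget      270                297
filter rows where cost_plus_revenue > 297:
  region  cost product  revenue  cost_plus_revenue
1   East    69  Sensor      270                339
4   East    53  Sensor      270                323
add column net = t['revenue'] - t['cost_plus_revenue']:
  region  cost product  revenue  cost_plus_revenue  net
1   East    69  Sensor      270                339  -69
4   East    53  Sensor      270                323  -53
Finally, sum of column 'net' = -122.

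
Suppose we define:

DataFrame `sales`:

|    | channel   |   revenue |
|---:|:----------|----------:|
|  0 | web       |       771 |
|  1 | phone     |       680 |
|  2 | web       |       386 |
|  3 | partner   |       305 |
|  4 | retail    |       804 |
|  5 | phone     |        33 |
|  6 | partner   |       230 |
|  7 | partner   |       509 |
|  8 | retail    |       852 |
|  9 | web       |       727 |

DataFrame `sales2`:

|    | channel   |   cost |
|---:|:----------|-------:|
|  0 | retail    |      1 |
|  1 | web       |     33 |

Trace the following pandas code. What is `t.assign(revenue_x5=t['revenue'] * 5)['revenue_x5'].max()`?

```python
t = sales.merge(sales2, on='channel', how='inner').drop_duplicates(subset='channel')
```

4020

merge on 'channel' (how='inner') → 5 rows:
  channel  revenue  cost
0     web      771    33
1     web      386    33
2  retail      804     1
3  retail      852     1
4     web      727    33
drop duplicate channel (keep=first):
  channel  revenue  cost
0     web      771    33
2  retail      804     1
add column revenue_x5 = t['revenue'] * 5:
  channel  revenue  cost  revenue_x5
0     web      771    33        3855
2  retail      804     1        4020
Hence 4020.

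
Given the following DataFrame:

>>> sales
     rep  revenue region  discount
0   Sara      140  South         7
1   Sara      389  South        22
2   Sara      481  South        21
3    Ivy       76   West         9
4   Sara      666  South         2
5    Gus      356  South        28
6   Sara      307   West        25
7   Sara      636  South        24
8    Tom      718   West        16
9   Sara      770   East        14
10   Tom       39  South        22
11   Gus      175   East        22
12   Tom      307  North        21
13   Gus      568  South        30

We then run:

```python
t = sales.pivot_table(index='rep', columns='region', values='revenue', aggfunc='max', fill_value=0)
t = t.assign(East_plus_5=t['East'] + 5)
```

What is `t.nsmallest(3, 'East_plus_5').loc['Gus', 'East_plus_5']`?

180

pivot: rows=rep, cols=region, max(revenue):
region  East  North  South  West
rep                             
Gus      175      0    568     0
Ivy        0      0      0    76
Sara     770      0    666   307
Tom        0    307     39   718
add column East_plus_5 = t['East'] + 5:
region  East  North  South  West  East_plus_5
rep                                          
Gus      175      0    568     0          180
Ivy        0      0      0    76            5
Sara     770      0    666   307          775
Tom        0    307     39   718            5
take 3 rows with smallest East_plus_5:
region  East  North  South  West  East_plus_5
rep                                          
Ivy        0      0      0    76            5
Tom        0    307     39   718            5
Gus      175      0    568     0          180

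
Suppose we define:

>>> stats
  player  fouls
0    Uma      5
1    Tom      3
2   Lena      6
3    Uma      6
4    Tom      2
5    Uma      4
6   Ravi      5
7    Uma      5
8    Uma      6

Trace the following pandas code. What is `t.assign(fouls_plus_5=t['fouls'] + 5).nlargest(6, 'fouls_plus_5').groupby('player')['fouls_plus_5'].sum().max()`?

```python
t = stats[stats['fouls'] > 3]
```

filter rows where fouls > 3:
  player  fouls
0    Uma      5
2   Lena      6
3    Uma      6
5    Uma      4
6   Ravi      5
7    Uma      5
8    Uma      6
add column fouls_plus_5 = t['fouls'] + 5:
  player  fouls  fouls_plus_5
0    Uma      5            10
2   Lena      6            11
3    Uma      6            11
5    Uma      4             9
6   Ravi      5            10
7    Uma      5            10
8    Uma      6            11
take 6 rows with largest fouls_plus_5:
  player  fouls  fouls_plus_5
2   Lena      6            11
3    Uma      6            11
8    Uma      6            11
0    Uma      5            10
6   Ravi      5            10
7    Uma      5            10
group by player, sum of fouls_plus_5:
player
Lena    11
Ravi    10
Uma     42
Name: fouls_plus_5, dtype: int64
Reading off the max of the resulting series, we get 42.

42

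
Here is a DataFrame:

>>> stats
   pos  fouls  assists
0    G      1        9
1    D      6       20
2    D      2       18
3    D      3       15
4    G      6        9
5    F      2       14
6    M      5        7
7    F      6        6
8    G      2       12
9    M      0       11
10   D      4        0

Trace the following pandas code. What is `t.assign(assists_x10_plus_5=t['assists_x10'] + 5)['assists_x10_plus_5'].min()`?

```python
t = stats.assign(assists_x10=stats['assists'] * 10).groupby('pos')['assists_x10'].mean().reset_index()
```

add column assists_x10 = stats['assists'] * 10:
   pos  fouls  assists  assists_x10
0    G      1        9           90
1    D      6       20          200
2    D      2       18          180
3    D      3       15          150
4    G      6        9           90
5    F      2       14          140
6    M      5        7           70
7    F      6        6           60
8    G      2       12          120
9    M      0       11          110
10   D      4        0            0
group by pos, mean of assists_x10:
pos
D    132.5
F    100.0
G    100.0
M     90.0
Name: assists_x10, dtype: float64
reset_index():
  pos  assists_x10
0   D        132.5
1   F        100.0
2   G        100.0
3   M         90.0
add column assists_x10_plus_5 = t['assists_x10'] + 5:
  pos  assists_x10  assists_x10_plus_5
0   D        132.5               137.5
1   F        100.0               105.0
2   G        100.0               105.0
3   M         90.0                95.0

95.0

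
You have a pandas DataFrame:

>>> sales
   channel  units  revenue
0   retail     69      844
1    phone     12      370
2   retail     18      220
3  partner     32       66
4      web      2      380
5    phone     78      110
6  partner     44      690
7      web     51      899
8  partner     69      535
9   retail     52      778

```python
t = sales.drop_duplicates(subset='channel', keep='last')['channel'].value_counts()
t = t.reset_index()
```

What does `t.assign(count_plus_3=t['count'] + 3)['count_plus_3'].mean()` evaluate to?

4.0

drop duplicate channel (keep=last):
   channel  units  revenue
5    phone     78      110
7      web     51      899
8  partner     69      535
9   retail     52      778
value_counts of channel:
channel
phone      1
web        1
partner    1
retail     1
Name: count, dtype: int64
reset_index():
   channel  count
0    phone      1
1      web      1
2  partner      1
3   retail      1
add column count_plus_3 = t['count'] + 3:
   channel  count  count_plus_3
0    phone      1             4
1      web      1             4
2  partner      1             4
3   retail      1             4
Hence 4.0.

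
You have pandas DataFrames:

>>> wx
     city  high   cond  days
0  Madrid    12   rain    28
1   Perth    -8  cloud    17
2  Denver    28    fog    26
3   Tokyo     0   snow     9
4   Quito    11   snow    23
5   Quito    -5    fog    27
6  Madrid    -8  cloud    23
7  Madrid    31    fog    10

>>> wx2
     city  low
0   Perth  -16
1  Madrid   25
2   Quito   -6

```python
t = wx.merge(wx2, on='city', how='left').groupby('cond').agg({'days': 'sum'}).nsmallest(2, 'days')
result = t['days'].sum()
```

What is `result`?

merge on 'city' (how='left') → 8 rows:
     city  high   cond  days   low
0  Madrid    12   rain    28  25.0
1   Perth    -8  cloud    17 -16.0
2  Denver    28    fog    26   NaN
3   Tokyo     0   snow     9   NaN
4   Quito    11   snow    23  -6.0
5   Quito    -5    fog    27  -6.0
6  Madrid    -8  cloud    23  25.0
7  Madrid    31    fog    10  25.0
group by cond, sum of days:
       days
cond       
cloud    40
fog      63
rain     28
snow     32
take 2 rows with smallest days:
      days
cond      
rain    28
snow    32
Then the sum of column 'days': 60

60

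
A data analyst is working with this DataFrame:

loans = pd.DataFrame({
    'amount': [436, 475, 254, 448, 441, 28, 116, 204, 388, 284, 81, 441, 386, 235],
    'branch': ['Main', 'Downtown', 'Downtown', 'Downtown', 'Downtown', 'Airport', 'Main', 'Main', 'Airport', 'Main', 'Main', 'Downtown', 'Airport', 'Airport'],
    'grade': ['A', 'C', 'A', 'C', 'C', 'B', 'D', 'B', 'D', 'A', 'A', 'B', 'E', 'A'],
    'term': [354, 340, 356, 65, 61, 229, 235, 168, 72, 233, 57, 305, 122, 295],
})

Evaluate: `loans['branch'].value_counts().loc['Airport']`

value_counts of branch:
branch
Main        5
Downtown    5
Airport     4
Name: count, dtype: int64

4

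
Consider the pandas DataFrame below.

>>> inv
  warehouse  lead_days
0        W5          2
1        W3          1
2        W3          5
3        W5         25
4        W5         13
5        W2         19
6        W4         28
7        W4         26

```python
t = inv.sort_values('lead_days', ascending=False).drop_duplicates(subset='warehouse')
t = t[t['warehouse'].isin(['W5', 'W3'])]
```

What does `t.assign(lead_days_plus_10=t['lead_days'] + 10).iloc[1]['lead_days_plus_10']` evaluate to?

15

sort by lead_days descending:
  warehouse  lead_days
6        W4         28
7        W4         26
3        W5         25
5        W2         19
4        W5         13
2        W3          5
0        W5          2
1        W3          1
drop duplicate warehouse (keep=first):
  warehouse  lead_days
6        W4         28
3        W5         25
5        W2         19
2        W3          5
filter rows where warehouse in ['W5', 'W3']:
  warehouse  lead_days
3        W5         25
2        W3          5
add column lead_days_plus_10 = t['lead_days'] + 10:
  warehouse  lead_days  lead_days_plus_10
3        W5         25                 35
2        W3          5                 15
So iloc[1]['lead_days_plus_10'] = 15.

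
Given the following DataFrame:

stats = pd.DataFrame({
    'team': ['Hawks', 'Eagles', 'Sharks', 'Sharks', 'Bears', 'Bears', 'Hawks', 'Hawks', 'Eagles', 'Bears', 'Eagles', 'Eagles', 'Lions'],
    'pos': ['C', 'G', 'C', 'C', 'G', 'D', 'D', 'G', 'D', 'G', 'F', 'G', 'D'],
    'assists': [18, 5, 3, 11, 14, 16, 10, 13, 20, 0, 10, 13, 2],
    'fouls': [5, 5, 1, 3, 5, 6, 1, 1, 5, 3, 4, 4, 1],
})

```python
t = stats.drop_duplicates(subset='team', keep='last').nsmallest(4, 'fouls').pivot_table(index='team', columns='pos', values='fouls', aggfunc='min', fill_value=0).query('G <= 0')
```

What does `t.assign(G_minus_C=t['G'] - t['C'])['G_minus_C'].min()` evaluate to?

drop duplicate team (keep=last):
      team pos  assists  fouls
3   Sharks   C       11      3
7    Hawks   G       13      1
9    Bears   G        0      3
11  Eagles   G       13      4
12   Lions   D        2      1
take 4 rows with smallest fouls:
      team pos  assists  fouls
7    Hawks   G       13      1
12   Lions   D        2      1
3   Sharks   C       11      3
9    Bears   G        0      3
pivot: rows=team, cols=pos, min(fouls):
pos     C  D  G
team           
Bears   0  0  3
Hawks   0  0  1
Lions   0  1  0
Sharks  3  0  0
filter rows where G <= 0:
pos     C  D  G
team           
Lions   0  1  0
Sharks  3  0  0
add column G_minus_C = t['G'] - t['C']:
pos     C  D  G  G_minus_C
team                      
Lions   0  1  0          0
Sharks  3  0  0         -3
Hence -3.

-3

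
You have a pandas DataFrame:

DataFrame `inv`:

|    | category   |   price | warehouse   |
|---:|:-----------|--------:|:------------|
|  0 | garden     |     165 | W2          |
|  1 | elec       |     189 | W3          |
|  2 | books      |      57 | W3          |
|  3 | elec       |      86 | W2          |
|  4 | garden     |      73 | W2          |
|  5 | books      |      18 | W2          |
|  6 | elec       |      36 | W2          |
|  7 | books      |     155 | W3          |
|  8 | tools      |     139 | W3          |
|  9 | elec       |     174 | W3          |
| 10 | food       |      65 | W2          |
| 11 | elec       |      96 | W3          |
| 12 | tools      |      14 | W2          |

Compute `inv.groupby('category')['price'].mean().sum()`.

group by category, mean of price:
category
books      76.666667
elec      116.200000
food       65.000000
garden    119.000000
tools      76.500000
Name: price, dtype: float64

453.366666667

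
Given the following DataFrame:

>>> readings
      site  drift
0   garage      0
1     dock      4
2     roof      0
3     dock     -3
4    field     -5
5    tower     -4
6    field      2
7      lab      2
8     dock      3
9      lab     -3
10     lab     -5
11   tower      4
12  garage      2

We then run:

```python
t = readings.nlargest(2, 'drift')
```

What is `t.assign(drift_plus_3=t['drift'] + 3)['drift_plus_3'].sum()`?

take 2 rows with largest drift:
     site  drift
1    dock      4
11  tower      4
add column drift_plus_3 = t['drift'] + 3:
     site  drift  drift_plus_3
1    dock      4             7
11  tower      4             7
Finally, sum of column 'drift_plus_3' = 14.

14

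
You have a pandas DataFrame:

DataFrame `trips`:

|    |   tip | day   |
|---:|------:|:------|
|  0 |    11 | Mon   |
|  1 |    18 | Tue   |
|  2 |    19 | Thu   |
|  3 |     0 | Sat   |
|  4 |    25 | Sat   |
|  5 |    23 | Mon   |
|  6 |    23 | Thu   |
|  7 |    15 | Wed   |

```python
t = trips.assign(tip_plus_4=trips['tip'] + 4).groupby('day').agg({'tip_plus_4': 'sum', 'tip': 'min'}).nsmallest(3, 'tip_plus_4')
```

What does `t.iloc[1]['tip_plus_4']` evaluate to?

22

add column tip_plus_4 = trips['tip'] + 4:
   tip  day  tip_plus_4
0   11  Mon          15
1   18  Tue          22
2   19  Thu          23
3    0  Sat           4
4   25  Sat          29
5   23  Mon          27
6   23  Thu          27
7   15  Wed          19
group by day: sum(tip_plus_4), min(tip):
     tip_plus_4  tip
day                 
Mon          42   11
Sat          33    0
Thu          50   19
Tue          22   18
Wed          19   15
take 3 rows with smallest tip_plus_4:
     tip_plus_4  tip
day                 
Wed          19   15
Tue          22   18
Sat          33    0
The value at position 1, column 'tip_plus_4' is 22.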